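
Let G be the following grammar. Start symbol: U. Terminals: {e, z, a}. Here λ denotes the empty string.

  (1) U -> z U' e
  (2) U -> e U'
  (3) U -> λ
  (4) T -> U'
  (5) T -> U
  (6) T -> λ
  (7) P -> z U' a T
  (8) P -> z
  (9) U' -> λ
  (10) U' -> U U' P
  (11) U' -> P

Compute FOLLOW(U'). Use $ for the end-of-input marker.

{$, a, e, z}

FIRST(U): from U->z U' e we get {z}; from U->e U' we get {e}; from U->λ we get {λ}. So FIRST(U) = {λ, e, z}.
FIRST(P): from P->z U' a T we get {z}; from P->z we get {z}. So FIRST(P) = {z}.
FIRST(U'): from U'->λ we get {λ}; from U'->U U' P we get {e, z}; from U'->P we get {z}. So FIRST(U') = {λ, e, z}.
FIRST(T): from T->U' we get {λ, e, z}; from T->U we get {λ, e, z}; from T->λ we get {λ}. So FIRST(T) = {λ, e, z}.
FOLLOW(U) includes $ since U is the start symbol.
FOLLOW(U): in T->U, the suffix after U is empty, so FOLLOW(U) ⊇ FOLLOW(T) = {$, a, e, z}; in U'->U U' P, U is followed by U' P with FIRST {e, z}. Thus FOLLOW(U) = {$, a, e, z}.
FOLLOW(T): in P->z U' a T, the suffix after T is empty, so FOLLOW(T) ⊇ FOLLOW(P) = {$, a, e, z}. Thus FOLLOW(T) = {$, a, e, z}.
FOLLOW(U'): in U->z U' e, U' is followed by e with FIRST {e}; in U->e U', the suffix after U' is empty, so FOLLOW(U') ⊇ FOLLOW(U) = {$, a, e, z}; in T->U', the suffix after U' is empty, so FOLLOW(U') ⊇ FOLLOW(T) = {$, a, e, z}; in P->z U' a T, U' is followed by a T with FIRST {a}; in U'->U U' P, U' is followed by P with FIRST {z}. Thus FOLLOW(U') = {$, a, e, z}.
FOLLOW(P): in U'->U U' P, the suffix after P is empty, so FOLLOW(P) ⊇ FOLLOW(U') = {$, a, e, z}; in U'->P, the suffix after P is empty, so FOLLOW(P) ⊇ FOLLOW(U') = {$, a, e, z}. Thus FOLLOW(P) = {$, a, e, z}.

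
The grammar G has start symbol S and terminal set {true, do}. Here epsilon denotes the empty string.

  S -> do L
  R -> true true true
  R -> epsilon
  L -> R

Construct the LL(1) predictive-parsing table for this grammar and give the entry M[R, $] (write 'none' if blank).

FIRST(S): from S->do L we get {do}. So FIRST(S) = {do}.
FIRST(R): from R->true true true we get {true}; from R->epsilon we get {epsilon}. So FIRST(R) = {epsilon, true}.
FIRST(L): from L->R we get {epsilon, true}. So FIRST(L) = {epsilon, true}.
FOLLOW(S) includes $ since S is the start symbol.
FOLLOW(L): in S->do L, the suffix after L is empty, so FOLLOW(L) ⊇ FOLLOW(S) = {$}. Thus FOLLOW(L) = {$}.
FOLLOW(R): in L->R, the suffix after R is empty, so FOLLOW(R) ⊇ FOLLOW(L) = {$}. Thus FOLLOW(R) = {$}.
For R -> true true true: FIRST(true true true) = {true}, so it goes in M[R, t] for t ∈ {true}.
For R -> epsilon: FIRST(epsilon) = {epsilon}, so it goes in M[R, t] for t ∈ {}; since epsilon ∈ FIRST, also for every t ∈ FOLLOW(R) = {$}.

R -> epsilon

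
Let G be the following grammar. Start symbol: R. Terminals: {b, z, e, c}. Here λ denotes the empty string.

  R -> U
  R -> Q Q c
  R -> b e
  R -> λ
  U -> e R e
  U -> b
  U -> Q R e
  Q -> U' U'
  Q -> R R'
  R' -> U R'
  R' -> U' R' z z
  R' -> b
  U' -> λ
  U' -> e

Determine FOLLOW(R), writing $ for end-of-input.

FIRST(U') = {λ, e}
FIRST(R) = {λ, b, c, e}  (via U, Q Q c)
FIRST(U) = {b, c, e}  (via Q R e)
FIRST(R') = {b, c, e}  (via U R', U' R' z z)
FIRST(Q) = {λ, b, c, e}  (via U' U', R R')
FOLLOW(R) includes $ since R is the start symbol.
FOLLOW(R): in U->e R e, R is followed by e with FIRST {e}; in U->Q R e, R is followed by e with FIRST {e}; in Q->R R', R is followed by R' with FIRST {b, c, e}. Thus FOLLOW(R) = {$, b, c, e}.
FOLLOW(U): in R->U, the suffix after U is empty, so FOLLOW(U) ⊇ FOLLOW(R) = {$, b, c, e}; in R'->U R', U is followed by R' with FIRST {b, c, e}. Thus FOLLOW(U) = {$, b, c, e}.
FOLLOW(Q): in R->Q Q c (occurrence 1), Q is followed by Q c with FIRST {b, c, e}; in R->Q Q c (occurrence 2), Q is followed by c with FIRST {c}; in U->Q R e, Q is followed by R e with FIRST {b, c, e}. Thus FOLLOW(Q) = {b, c, e}.
FOLLOW(R'): in Q->R R', the suffix after R' is empty, so FOLLOW(R') ⊇ FOLLOW(Q) = {b, c, e}; in R'->U R', the suffix after R' is empty (adds nothing new); in R'->U' R' z z, R' is followed by z z with FIRST {z}. Thus FOLLOW(R') = {b, c, e, z}.
FOLLOW(U'): in Q->U' U' (occurrence 1), U' is followed by U' with FIRST {λ, e}; in Q->U' U' (occurrence 1), the suffix after U' is nullable, so FOLLOW(U') ⊇ FOLLOW(Q) = {b, c, e}; in Q->U' U' (occurrence 2), the suffix after U' is empty, so FOLLOW(U') ⊇ FOLLOW(Q) = {b, c, e}; in R'->U' R' z z, U' is followed by R' z z with FIRST {b, c, e}. Thus FOLLOW(U') = {b, c, e}.

{$, b, c, e}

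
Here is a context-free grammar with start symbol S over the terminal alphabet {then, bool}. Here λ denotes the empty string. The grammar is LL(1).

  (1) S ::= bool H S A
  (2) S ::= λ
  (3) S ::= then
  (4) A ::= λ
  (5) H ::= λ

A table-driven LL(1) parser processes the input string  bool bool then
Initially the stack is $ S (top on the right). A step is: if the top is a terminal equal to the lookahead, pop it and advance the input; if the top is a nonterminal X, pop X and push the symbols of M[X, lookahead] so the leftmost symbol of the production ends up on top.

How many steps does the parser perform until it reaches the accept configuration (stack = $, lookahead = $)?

10

step 1: stack=$ S  input=bool bool then $  — expand S ::= bool H S A
step 2: stack=$ A S H bool  input=bool bool then $  — match bool
step 3: stack=$ A S H  input=bool then $  — expand H ::= λ
step 4: stack=$ A S  input=bool then $  — expand S ::= bool H S A
step 5: stack=$ A A S H bool  input=bool then $  — match bool
step 6: stack=$ A A S H  input=then $  — expand H ::= λ
step 7: stack=$ A A S  input=then $  — expand S ::= then
step 8: stack=$ A A then  input=then $  — match then
step 9: stack=$ A A  input=$  — expand A ::= λ
step 10: stack=$ A  input=$  — expand A ::= λ
Accept reached after 10 steps.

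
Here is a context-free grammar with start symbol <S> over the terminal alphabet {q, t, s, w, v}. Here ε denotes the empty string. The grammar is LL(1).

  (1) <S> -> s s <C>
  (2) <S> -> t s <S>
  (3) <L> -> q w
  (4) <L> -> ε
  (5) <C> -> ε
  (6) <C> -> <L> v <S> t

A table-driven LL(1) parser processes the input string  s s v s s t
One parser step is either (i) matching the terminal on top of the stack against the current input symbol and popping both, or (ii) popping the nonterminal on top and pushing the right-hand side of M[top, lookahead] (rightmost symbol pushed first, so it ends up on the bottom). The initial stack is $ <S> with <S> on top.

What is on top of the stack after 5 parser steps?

     Stack          Input          Action
  1  $ <S>          s s v s s t $  expand <S> -> s s <C>
  2  $ <C> s s      s s v s s t $  match s
  3  $ <C> s        s v s s t $    match s
  4  $ <C>          v s s t $      expand <C> -> <L> v <S> t
  5  $ t <S> v <L>  v s s t $      expand <L> -> ε
Stack after step 5: $ t <S> v (top = v).

v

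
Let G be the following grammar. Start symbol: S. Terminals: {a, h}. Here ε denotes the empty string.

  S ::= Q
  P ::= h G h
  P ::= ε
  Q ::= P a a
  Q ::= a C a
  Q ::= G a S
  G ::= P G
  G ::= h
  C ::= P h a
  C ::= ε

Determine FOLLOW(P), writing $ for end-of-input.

FIRST(P) = {ε, h}
FIRST(G) = {h}  (via P G)
FIRST(C) = {ε, h}  (via P h a)
FIRST(Q) = {a, h}  (via P a a, G a S)
FIRST(S) = {a, h}  (via Q)
FOLLOW(S) includes $ since S is the start symbol.
FOLLOW(P): in Q::=P a a, P is followed by a a with FIRST {a}; in G::=P G, P is followed by G with FIRST {h}; in C::=P h a, P is followed by h a with FIRST {h}. Thus FOLLOW(P) = {a, h}.
FOLLOW(G): in P::=h G h, G is followed by h with FIRST {h}; in Q::=G a S, G is followed by a S with FIRST {a}; in G::=P G, the suffix after G is empty (adds nothing new). Thus FOLLOW(G) = {a, h}.
FOLLOW(C): in Q::=a C a, C is followed by a with FIRST {a}. Thus FOLLOW(C) = {a}.
FOLLOW(S): in Q::=G a S, the suffix after S is empty, so FOLLOW(S) ⊇ FOLLOW(Q) = {$}. Thus FOLLOW(S) = {$}.
FOLLOW(Q): in S::=Q, the suffix after Q is empty, so FOLLOW(Q) ⊇ FOLLOW(S) = {$}. Thus FOLLOW(Q) = {$}.

{a, h}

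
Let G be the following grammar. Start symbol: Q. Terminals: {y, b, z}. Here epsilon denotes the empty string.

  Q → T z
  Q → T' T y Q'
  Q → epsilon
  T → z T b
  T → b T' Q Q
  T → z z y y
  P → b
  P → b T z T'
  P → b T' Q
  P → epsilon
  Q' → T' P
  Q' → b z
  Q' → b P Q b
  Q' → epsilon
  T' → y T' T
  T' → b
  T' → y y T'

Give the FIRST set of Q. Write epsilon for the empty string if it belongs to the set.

{epsilon, b, y, z}

FIRST(T): from T→z T b we get {z}; from T→b T' Q Q we get {b}; from T→z z y y we get {z}. So FIRST(T) = {b, z}.
FIRST(P): from P→b we get {b}; from P→b T z T' we get {b}; from P→b T' Q we get {b}; from P→epsilon we get {epsilon}. So FIRST(P) = {epsilon, b}.
FIRST(T'): from T'→y T' T we get {y}; from T'→b we get {b}; from T'→y y T' we get {y}. So FIRST(T') = {b, y}.
FIRST(Q): from Q→T z we get {b, z}; from Q→T' T y Q' we get {b, y}; from Q→epsilon we get {epsilon}. So FIRST(Q) = {epsilon, b, y, z}.
FIRST(Q'): from Q'→T' P we get {b, y}; from Q'→b z we get {b}; from Q'→b P Q b we get {b}; from Q'→epsilon we get {epsilon}. So FIRST(Q') = {epsilon, b, y}.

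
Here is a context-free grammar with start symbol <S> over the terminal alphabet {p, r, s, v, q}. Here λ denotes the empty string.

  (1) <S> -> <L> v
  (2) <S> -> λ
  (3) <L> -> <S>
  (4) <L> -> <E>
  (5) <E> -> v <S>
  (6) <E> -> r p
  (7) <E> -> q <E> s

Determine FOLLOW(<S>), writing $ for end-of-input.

{$, s, v}

FIRST(<E>) = {q, r, v}
FIRST(<S>) = {λ, q, r, v}  (via <L> v)
FIRST(<L>) = {λ, q, r, v}  (via <S>, <E>)
FOLLOW(<S>) includes $ since <S> is the start symbol.
FOLLOW(<L>): in <S>-><L> v, <L> is followed by v with FIRST {v}. Thus FOLLOW(<L>) = {v}.
FOLLOW(<E>): in <L>-><E>, the suffix after <E> is empty, so FOLLOW(<E>) ⊇ FOLLOW(<L>) = {v}; in <E>->q <E> s, <E> is followed by s with FIRST {s}. Thus FOLLOW(<E>) = {s, v}.
FOLLOW(<S>): in <L>-><S>, the suffix after <S> is empty, so FOLLOW(<S>) ⊇ FOLLOW(<L>) = {v}; in <E>->v <S>, the suffix after <S> is empty, so FOLLOW(<S>) ⊇ FOLLOW(<E>) = {s, v}. Thus FOLLOW(<S>) = {$, s, v}.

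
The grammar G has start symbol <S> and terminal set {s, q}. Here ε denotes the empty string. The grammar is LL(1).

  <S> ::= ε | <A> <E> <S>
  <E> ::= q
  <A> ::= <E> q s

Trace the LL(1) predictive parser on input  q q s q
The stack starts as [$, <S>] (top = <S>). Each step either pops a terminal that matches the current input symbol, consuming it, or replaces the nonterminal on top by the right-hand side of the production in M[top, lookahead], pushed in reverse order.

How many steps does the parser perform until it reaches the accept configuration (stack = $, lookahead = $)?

9

step 1: stack=$ <S>  input=q q s q $  — expand <S> ::= <A> <E> <S>
step 2: stack=$ <S> <E> <A>  input=q q s q $  — expand <A> ::= <E> q s
step 3: stack=$ <S> <E> s q <E>  input=q q s q $  — expand <E> ::= q
step 4: stack=$ <S> <E> s q q  input=q q s q $  — match q
step 5: stack=$ <S> <E> s q  input=q s q $  — match q
step 6: stack=$ <S> <E> s  input=s q $  — match s
step 7: stack=$ <S> <E>  input=q $  — expand <E> ::= q
step 8: stack=$ <S> q  input=q $  — match q
step 9: stack=$ <S>  input=$  — expand <S> ::= ε
Accept reached after 9 steps.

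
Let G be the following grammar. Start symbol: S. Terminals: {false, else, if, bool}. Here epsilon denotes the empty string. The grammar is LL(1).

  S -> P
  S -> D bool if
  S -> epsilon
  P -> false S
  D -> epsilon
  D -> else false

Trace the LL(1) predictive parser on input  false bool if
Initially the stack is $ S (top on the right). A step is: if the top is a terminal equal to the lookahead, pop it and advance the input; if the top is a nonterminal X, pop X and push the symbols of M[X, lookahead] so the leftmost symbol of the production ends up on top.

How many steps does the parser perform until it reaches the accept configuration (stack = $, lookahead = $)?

step 1: stack=$ S  input=false bool if $  — expand S -> P
step 2: stack=$ P  input=false bool if $  — expand P -> false S
step 3: stack=$ S false  input=false bool if $  — match false
step 4: stack=$ S  input=bool if $  — expand S -> D bool if
step 5: stack=$ if bool D  input=bool if $  — expand D -> epsilon
step 6: stack=$ if bool  input=bool if $  — match bool
step 7: stack=$ if  input=if $  — match if
Accept reached after 7 steps.

7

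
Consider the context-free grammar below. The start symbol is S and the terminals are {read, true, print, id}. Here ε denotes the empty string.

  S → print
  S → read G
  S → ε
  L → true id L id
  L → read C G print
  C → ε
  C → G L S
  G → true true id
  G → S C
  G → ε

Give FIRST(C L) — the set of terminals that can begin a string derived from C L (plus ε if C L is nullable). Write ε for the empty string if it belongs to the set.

FIRST(S): from S→print we get {print}; from S→read G we get {read}; from S→ε we get {ε}. So FIRST(S) = {ε, print, read}.
FIRST(L): from L→true id L id we get {true}; from L→read C G print we get {read}. So FIRST(L) = {read, true}.
FIRST(C): from C→ε we get {ε}; from C→G L S we get {print, read, true}. So FIRST(C) = {ε, print, read, true}.
FIRST(G): from G→true true id we get {true}; from G→S C we get {ε, print, read, true}; from G→ε we get {ε}. So FIRST(G) = {ε, print, read, true}.
FIRST(C L): take FIRST of each symbol in turn, carrying on past any symbol whose FIRST contains ε; result {print, read, true}.

{print, read, true}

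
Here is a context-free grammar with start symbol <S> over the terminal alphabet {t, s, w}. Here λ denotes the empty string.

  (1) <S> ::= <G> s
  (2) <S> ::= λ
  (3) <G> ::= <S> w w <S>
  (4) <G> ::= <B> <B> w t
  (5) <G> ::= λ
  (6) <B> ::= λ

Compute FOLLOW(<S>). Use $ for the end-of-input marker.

FIRST(<B>): from <B>::=λ we get {λ}. So FIRST(<B>) = {λ}.
FIRST(<S>): from <S>::=<G> s we get {s, w}; from <S>::=λ we get {λ}. So FIRST(<S>) = {λ, s, w}.
FIRST(<G>): from <G>::=<S> w w <S> we get {s, w}; from <G>::=<B> <B> w t we get {w}; from <G>::=λ we get {λ}. So FIRST(<G>) = {λ, s, w}.
FOLLOW(<S>) includes $ since <S> is the start symbol.
FOLLOW(<G>): in <S>::=<G> s, <G> is followed by s with FIRST {s}. Thus FOLLOW(<G>) = {s}.
FOLLOW(<S>): in <G>::=<S> w w <S> (occurrence 1), <S> is followed by w w <S> with FIRST {w}; in <G>::=<S> w w <S> (occurrence 2), the suffix after <S> is empty, so FOLLOW(<S>) ⊇ FOLLOW(<G>) = {s}. Thus FOLLOW(<S>) = {$, s, w}.
FOLLOW(<B>): in <G>::=<B> <B> w t (occurrence 1), <B> is followed by <B> w t with FIRST {w}; in <G>::=<B> <B> w t (occurrence 2), <B> is followed by w t with FIRST {w}. Thus FOLLOW(<B>) = {w}.

{$, s, w}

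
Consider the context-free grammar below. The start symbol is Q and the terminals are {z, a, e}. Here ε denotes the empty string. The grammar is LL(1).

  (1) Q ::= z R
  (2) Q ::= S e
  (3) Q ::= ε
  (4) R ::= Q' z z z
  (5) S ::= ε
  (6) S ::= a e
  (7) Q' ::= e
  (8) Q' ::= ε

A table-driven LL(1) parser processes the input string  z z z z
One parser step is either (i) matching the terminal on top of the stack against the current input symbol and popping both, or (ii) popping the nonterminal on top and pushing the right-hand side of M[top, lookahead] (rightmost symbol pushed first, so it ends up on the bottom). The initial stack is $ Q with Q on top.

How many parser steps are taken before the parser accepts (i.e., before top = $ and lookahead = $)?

7

step 1: stack=$ Q  input=z z z z $  — expand Q ::= z R
step 2: stack=$ R z  input=z z z z $  — match z
step 3: stack=$ R  input=z z z $  — expand R ::= Q' z z z
step 4: stack=$ z z z Q'  input=z z z $  — expand Q' ::= ε
step 5: stack=$ z z z  input=z z z $  — match z
step 6: stack=$ z z  input=z z $  — match z
step 7: stack=$ z  input=z $  — match z
Accept reached after 7 steps.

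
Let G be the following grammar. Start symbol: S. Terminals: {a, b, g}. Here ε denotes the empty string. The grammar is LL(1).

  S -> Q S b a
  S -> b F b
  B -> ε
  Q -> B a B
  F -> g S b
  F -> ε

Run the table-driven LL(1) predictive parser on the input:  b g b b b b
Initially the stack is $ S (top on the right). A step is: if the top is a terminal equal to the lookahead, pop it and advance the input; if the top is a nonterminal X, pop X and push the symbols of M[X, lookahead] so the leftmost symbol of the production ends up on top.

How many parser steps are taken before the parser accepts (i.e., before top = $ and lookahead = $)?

step 1: stack=$ S  input=b g b b b b $  — expand S -> b F b
step 2: stack=$ b F b  input=b g b b b b $  — match b
step 3: stack=$ b F  input=g b b b b $  — expand F -> g S b
step 4: stack=$ b b S g  input=g b b b b $  — match g
step 5: stack=$ b b S  input=b b b b $  — expand S -> b F b
step 6: stack=$ b b b F b  input=b b b b $  — match b
step 7: stack=$ b b b F  input=b b b $  — expand F -> ε
step 8: stack=$ b b b  input=b b b $  — match b
step 9: stack=$ b b  input=b b $  — match b
step 10: stack=$ b  input=b $  — match b
Accept reached after 10 steps.

10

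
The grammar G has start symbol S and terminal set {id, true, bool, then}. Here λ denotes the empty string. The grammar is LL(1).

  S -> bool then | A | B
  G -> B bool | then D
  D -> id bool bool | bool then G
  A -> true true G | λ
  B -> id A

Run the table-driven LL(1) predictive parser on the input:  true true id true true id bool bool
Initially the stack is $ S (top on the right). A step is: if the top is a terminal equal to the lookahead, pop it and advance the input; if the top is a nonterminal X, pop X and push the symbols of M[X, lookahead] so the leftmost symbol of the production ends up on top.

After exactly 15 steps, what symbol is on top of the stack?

bool

step 1: stack=$ S  input=true true id true true id bool bool $  — expand S -> A
step 2: stack=$ A  input=true true id true true id bool bool $  — expand A -> true true G
step 3: stack=$ G true true  input=true true id true true id bool bool $  — match true
step 4: stack=$ G true  input=true id true true id bool bool $  — match true
step 5: stack=$ G  input=id true true id bool bool $  — expand G -> B bool
step 6: stack=$ bool B  input=id true true id bool bool $  — expand B -> id A
step 7: stack=$ bool A id  input=id true true id bool bool $  — match id
step 8: stack=$ bool A  input=true true id bool bool $  — expand A -> true true G
step 9: stack=$ bool G true true  input=true true id bool bool $  — match true
step 10: stack=$ bool G true  input=true id bool bool $  — match true
step 11: stack=$ bool G  input=id bool bool $  — expand G -> B bool
step 12: stack=$ bool bool B  input=id bool bool $  — expand B -> id A
step 13: stack=$ bool bool A id  input=id bool bool $  — match id
step 14: stack=$ bool bool A  input=bool bool $  — expand A -> λ
step 15: stack=$ bool bool  input=bool bool $  — match bool
Stack after step 15: $ bool (top = bool).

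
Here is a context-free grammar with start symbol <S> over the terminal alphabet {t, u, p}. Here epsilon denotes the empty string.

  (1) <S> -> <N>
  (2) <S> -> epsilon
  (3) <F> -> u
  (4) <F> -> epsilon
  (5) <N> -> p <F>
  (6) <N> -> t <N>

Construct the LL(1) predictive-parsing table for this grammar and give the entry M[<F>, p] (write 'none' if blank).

none

FIRST(<F>): from <F>->u we get {u}; from <F>->epsilon we get {epsilon}. So FIRST(<F>) = {epsilon, u}.
FIRST(<N>): from <N>->p <F> we get {p}; from <N>->t <N> we get {t}. So FIRST(<N>) = {p, t}.
FIRST(<S>): from <S>-><N> we get {p, t}; from <S>->epsilon we get {epsilon}. So FIRST(<S>) = {epsilon, p, t}.
FOLLOW(<S>) includes $ since <S> is the start symbol.
FOLLOW(<N>): in <S>-><N>, the suffix after <N> is empty, so FOLLOW(<N>) ⊇ FOLLOW(<S>) = {$}; in <N>->t <N>, the suffix after <N> is empty (adds nothing new). Thus FOLLOW(<N>) = {$}.
FOLLOW(<F>): in <N>->p <F>, the suffix after <F> is empty, so FOLLOW(<F>) ⊇ FOLLOW(<N>) = {$}. Thus FOLLOW(<F>) = {$}.
For <F> -> u: FIRST(u) = {u}, so it goes in M[<F>, t] for t ∈ {u}.
For <F> -> epsilon: FIRST(epsilon) = {epsilon}, so it goes in M[<F>, t] for t ∈ {}; since epsilon ∈ FIRST, also for every t ∈ FOLLOW(<F>) = {$}.
None of these place a production in M[<F>, p].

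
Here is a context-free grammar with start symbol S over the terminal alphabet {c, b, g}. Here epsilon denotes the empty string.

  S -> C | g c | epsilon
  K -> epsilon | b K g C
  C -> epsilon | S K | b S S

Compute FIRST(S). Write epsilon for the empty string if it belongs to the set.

{epsilon, b, g}

FIRST(K): from K->epsilon we get {epsilon}; from K->b K g C we get {b}. So FIRST(K) = {epsilon, b}.
FIRST(S): from S->C we get {epsilon, b, g}; from S->g c we get {g}; from S->epsilon we get {epsilon}. So FIRST(S) = {epsilon, b, g}.
FIRST(C): from C->epsilon we get {epsilon}; from C->S K we get {epsilon, b, g}; from C->b S S we get {b}. So FIRST(C) = {epsilon, b, g}.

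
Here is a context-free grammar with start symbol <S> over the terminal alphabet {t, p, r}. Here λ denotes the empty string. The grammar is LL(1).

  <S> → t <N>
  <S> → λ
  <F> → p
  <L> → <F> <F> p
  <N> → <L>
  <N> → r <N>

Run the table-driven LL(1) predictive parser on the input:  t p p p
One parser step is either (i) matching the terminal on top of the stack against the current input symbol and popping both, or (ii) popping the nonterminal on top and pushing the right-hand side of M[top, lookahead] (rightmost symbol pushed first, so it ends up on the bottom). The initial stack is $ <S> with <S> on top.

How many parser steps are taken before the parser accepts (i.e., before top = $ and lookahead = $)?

step 1: stack=$ <S>  input=t p p p $  — expand <S> → t <N>
step 2: stack=$ <N> t  input=t p p p $  — match t
step 3: stack=$ <N>  input=p p p $  — expand <N> → <L>
step 4: stack=$ <L>  input=p p p $  — expand <L> → <F> <F> p
step 5: stack=$ p <F> <F>  input=p p p $  — expand <F> → p
step 6: stack=$ p <F> p  input=p p p $  — match p
step 7: stack=$ p <F>  input=p p $  — expand <F> → p
step 8: stack=$ p p  input=p p $  — match p
step 9: stack=$ p  input=p $  — match p
Accept reached after 9 steps.

9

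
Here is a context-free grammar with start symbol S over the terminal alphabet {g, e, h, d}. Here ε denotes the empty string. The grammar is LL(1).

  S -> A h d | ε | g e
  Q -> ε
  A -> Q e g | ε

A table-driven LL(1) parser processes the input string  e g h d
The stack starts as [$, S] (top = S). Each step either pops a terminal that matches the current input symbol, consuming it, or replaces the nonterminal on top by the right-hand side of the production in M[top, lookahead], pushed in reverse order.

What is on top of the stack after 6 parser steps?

     Stack        Input      Action
  1  $ S          e g h d $  expand S -> A h d
  2  $ d h A      e g h d $  expand A -> Q e g
  3  $ d h g e Q  e g h d $  expand Q -> ε
  4  $ d h g e    e g h d $  match e
  5  $ d h g      g h d $    match g
  6  $ d h        h d $      match h
Stack after step 6: $ d (top = d).

d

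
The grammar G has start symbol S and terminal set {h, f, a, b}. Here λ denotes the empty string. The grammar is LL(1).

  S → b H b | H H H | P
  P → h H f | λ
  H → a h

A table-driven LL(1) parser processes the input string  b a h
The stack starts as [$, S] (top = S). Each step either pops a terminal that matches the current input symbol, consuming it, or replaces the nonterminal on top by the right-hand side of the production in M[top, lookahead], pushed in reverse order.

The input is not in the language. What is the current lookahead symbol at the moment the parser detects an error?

     Stack    Input    Action
  1  $ S      b a h $  expand S → b H b
  2  $ b H b  b a h $  match b
  3  $ b H    a h $    expand H → a h
  4  $ b h a  a h $    match a
  5  $ b h    h $      match h
  6  $ b      $        error: top is terminal b but lookahead is $

$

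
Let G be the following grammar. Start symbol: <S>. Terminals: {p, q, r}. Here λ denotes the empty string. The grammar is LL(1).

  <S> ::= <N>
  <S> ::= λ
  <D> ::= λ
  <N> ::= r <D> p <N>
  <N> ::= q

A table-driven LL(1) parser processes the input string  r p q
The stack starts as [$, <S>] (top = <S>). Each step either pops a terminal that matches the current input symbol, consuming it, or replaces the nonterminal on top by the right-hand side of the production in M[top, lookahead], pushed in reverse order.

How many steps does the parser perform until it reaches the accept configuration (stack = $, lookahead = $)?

7

step 1: stack=$ <S>  input=r p q $  — expand <S> ::= <N>
step 2: stack=$ <N>  input=r p q $  — expand <N> ::= r <D> p <N>
step 3: stack=$ <N> p <D> r  input=r p q $  — match r
step 4: stack=$ <N> p <D>  input=p q $  — expand <D> ::= λ
step 5: stack=$ <N> p  input=p q $  — match p
step 6: stack=$ <N>  input=q $  — expand <N> ::= q
step 7: stack=$ q  input=q $  — match q
Accept reached after 7 steps.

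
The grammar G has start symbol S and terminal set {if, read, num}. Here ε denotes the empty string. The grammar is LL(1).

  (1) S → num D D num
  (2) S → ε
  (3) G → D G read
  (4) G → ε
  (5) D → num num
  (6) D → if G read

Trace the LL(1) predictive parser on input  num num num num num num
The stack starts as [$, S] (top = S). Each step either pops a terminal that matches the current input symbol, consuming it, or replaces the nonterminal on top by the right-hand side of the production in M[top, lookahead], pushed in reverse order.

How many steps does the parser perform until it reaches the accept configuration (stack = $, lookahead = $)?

step 1: stack=$ S  input=num num num num num num $  — expand S → num D D num
step 2: stack=$ num D D num  input=num num num num num num $  — match num
step 3: stack=$ num D D  input=num num num num num $  — expand D → num num
step 4: stack=$ num D num num  input=num num num num num $  — match num
step 5: stack=$ num D num  input=num num num num $  — match num
step 6: stack=$ num D  input=num num num $  — expand D → num num
step 7: stack=$ num num num  input=num num num $  — match num
step 8: stack=$ num num  input=num num $  — match num
step 9: stack=$ num  input=num $  — match num
Accept reached after 9 steps.

9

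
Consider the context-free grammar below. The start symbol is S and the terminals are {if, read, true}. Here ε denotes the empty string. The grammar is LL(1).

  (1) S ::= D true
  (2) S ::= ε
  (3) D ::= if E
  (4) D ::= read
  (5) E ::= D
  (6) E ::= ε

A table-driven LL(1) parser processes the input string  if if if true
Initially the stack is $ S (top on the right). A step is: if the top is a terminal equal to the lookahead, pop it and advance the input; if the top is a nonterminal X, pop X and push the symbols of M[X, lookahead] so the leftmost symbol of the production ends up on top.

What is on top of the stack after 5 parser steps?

if

     Stack        Input            Action
  1  $ S          if if if true $  expand S ::= D true
  2  $ true D     if if if true $  expand D ::= if E
  3  $ true E if  if if if true $  match if
  4  $ true E     if if true $     expand E ::= D
  5  $ true D     if if true $     expand D ::= if E
Stack after step 5: $ true E if (top = if).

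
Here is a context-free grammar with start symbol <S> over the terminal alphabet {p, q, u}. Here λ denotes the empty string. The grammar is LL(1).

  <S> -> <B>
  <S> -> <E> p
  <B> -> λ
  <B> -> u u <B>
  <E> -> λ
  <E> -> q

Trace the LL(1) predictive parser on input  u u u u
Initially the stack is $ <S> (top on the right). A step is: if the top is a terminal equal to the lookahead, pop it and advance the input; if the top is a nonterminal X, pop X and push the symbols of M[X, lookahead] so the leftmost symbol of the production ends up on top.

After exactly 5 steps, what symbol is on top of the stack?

     Stack      Input      Action
  1  $ <S>      u u u u $  expand <S> -> <B>
  2  $ <B>      u u u u $  expand <B> -> u u <B>
  3  $ <B> u u  u u u u $  match u
  4  $ <B> u    u u u $    match u
  5  $ <B>      u u $      expand <B> -> u u <B>
Stack after step 5: $ <B> u u (top = u).

u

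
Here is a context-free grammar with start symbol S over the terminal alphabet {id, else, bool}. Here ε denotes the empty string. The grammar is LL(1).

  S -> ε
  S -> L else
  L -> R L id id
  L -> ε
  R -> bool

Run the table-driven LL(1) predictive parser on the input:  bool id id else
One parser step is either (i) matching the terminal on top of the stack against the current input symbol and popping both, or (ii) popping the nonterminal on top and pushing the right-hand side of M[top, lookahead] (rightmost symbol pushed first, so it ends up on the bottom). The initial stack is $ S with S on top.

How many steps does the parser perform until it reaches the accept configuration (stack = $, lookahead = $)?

8

step 1: stack=$ S  input=bool id id else $  — expand S -> L else
step 2: stack=$ else L  input=bool id id else $  — expand L -> R L id id
step 3: stack=$ else id id L R  input=bool id id else $  — expand R -> bool
step 4: stack=$ else id id L bool  input=bool id id else $  — match bool
step 5: stack=$ else id id L  input=id id else $  — expand L -> ε
step 6: stack=$ else id id  input=id id else $  — match id
step 7: stack=$ else id  input=id else $  — match id
step 8: stack=$ else  input=else $  — match else
Accept reached after 8 steps.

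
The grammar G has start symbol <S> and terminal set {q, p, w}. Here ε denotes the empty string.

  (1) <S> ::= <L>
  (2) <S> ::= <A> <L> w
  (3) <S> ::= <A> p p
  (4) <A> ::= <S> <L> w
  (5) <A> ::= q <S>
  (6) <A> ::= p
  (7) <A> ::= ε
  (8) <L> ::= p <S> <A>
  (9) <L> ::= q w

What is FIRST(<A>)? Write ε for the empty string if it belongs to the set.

FIRST(<L>) = {p, q}
FIRST(<S>) = {p, q}  (via <L>, <A> <L> w, <A> p p)
FIRST(<A>) = {ε, p, q}  (via <S> <L> w)

{ε, p, q}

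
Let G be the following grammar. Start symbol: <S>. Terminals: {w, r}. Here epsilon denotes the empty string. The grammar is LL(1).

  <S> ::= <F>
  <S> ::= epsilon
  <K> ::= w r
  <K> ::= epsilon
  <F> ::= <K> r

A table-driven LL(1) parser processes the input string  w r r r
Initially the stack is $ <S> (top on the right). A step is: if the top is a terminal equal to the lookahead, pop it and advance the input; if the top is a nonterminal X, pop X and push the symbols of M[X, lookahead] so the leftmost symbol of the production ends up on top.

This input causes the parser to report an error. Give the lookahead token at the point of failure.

     Stack    Input      Action
  1  $ <S>    w r r r $  expand <S> ::= <F>
  2  $ <F>    w r r r $  expand <F> ::= <K> r
  3  $ r <K>  w r r r $  expand <K> ::= w r
  4  $ r r w  w r r r $  match w
  5  $ r r    r r r $    match r
  6  $ r      r r $      match r
  7  $        r $        error: stack empty but input remains

r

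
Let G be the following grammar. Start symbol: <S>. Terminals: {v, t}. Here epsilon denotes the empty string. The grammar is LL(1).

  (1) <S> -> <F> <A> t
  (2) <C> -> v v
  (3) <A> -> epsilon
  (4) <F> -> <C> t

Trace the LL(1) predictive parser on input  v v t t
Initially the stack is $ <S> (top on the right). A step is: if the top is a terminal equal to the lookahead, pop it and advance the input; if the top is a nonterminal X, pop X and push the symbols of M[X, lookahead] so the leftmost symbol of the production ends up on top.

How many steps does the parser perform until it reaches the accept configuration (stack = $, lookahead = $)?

     Stack          Input      Action
  1  $ <S>          v v t t $  expand <S> -> <F> <A> t
  2  $ t <A> <F>    v v t t $  expand <F> -> <C> t
  3  $ t <A> t <C>  v v t t $  expand <C> -> v v
  4  $ t <A> t v v  v v t t $  match v
  5  $ t <A> t v    v t t $    match v
  6  $ t <A> t      t t $      match t
  7  $ t <A>        t $        expand <A> -> epsilon
  8  $ t            t $        match t
Accept reached after 8 steps.

8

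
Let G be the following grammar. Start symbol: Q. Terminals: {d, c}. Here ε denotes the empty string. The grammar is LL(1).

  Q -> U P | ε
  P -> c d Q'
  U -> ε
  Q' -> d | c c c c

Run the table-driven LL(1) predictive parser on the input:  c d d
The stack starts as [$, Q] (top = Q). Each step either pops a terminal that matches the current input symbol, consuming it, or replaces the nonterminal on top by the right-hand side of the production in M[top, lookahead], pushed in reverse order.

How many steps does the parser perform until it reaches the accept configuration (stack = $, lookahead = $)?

step 1: stack=$ Q  input=c d d $  — expand Q -> U P
step 2: stack=$ P U  input=c d d $  — expand U -> ε
step 3: stack=$ P  input=c d d $  — expand P -> c d Q'
step 4: stack=$ Q' d c  input=c d d $  — match c
step 5: stack=$ Q' d  input=d d $  — match d
step 6: stack=$ Q'  input=d $  — expand Q' -> d
step 7: stack=$ d  input=d $  — match d
Accept reached after 7 steps.

7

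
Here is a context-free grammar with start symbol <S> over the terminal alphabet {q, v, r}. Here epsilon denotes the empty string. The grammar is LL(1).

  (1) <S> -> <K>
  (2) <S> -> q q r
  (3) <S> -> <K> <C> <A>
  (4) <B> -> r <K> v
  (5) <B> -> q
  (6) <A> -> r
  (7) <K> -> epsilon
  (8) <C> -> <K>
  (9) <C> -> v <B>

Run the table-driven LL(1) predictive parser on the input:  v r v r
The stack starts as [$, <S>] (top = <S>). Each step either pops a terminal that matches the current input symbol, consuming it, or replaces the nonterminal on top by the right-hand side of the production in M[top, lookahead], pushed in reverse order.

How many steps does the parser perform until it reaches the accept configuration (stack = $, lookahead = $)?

10

step 1: stack=$ <S>  input=v r v r $  — expand <S> -> <K> <C> <A>
step 2: stack=$ <A> <C> <K>  input=v r v r $  — expand <K> -> epsilon
step 3: stack=$ <A> <C>  input=v r v r $  — expand <C> -> v <B>
step 4: stack=$ <A> <B> v  input=v r v r $  — match v
step 5: stack=$ <A> <B>  input=r v r $  — expand <B> -> r <K> v
step 6: stack=$ <A> v <K> r  input=r v r $  — match r
step 7: stack=$ <A> v <K>  input=v r $  — expand <K> -> epsilon
step 8: stack=$ <A> v  input=v r $  — match v
step 9: stack=$ <A>  input=r $  — expand <A> -> r
step 10: stack=$ r  input=r $  — match r
Accept reached after 10 steps.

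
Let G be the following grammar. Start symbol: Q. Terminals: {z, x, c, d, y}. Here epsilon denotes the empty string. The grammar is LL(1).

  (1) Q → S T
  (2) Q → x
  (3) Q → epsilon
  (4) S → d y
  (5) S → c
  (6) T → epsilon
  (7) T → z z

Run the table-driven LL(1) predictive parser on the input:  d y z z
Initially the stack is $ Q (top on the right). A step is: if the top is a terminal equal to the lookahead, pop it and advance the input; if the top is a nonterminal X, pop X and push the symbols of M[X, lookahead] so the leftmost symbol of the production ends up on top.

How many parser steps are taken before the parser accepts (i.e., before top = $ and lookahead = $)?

     Stack    Input      Action
  1  $ Q      d y z z $  expand Q → S T
  2  $ T S    d y z z $  expand S → d y
  3  $ T y d  d y z z $  match d
  4  $ T y    y z z $    match y
  5  $ T      z z $      expand T → z z
  6  $ z z    z z $      match z
  7  $ z      z $        match z
Accept reached after 7 steps.

7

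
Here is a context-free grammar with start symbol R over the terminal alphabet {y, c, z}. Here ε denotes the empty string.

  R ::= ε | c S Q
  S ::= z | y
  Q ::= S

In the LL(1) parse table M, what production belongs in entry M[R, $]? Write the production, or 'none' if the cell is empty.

R ::= ε

FIRST(R) = {ε, c}
FIRST(S) = {y, z}
FIRST(Q) = {y, z}  (via S)
FOLLOW(R) includes $ since R is the start symbol.
FOLLOW(R): R appears on no right-hand side. Thus FOLLOW(R) = {$}.
For R ::= ε: FIRST(ε) = {ε}, so it goes in M[R, t] for t ∈ {}; since ε ∈ FIRST, also for every t ∈ FOLLOW(R) = {$}.
For R ::= c S Q: FIRST(c S Q) = {c}, so it goes in M[R, t] for t ∈ {c}.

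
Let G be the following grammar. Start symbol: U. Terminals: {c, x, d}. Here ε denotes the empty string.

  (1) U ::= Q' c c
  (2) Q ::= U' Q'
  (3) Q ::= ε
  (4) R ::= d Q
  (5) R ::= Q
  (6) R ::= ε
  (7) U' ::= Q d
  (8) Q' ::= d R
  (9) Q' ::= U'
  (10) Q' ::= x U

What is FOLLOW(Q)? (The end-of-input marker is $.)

FIRST(U) = {d, x}  (via Q' c c)
FIRST(Q) = {ε, d}  (via U' Q')
FIRST(R) = {ε, d}  (via Q)
FIRST(U') = {d}  (via Q d)
FIRST(Q') = {d, x}  (via U')
FOLLOW(U) includes $ since U is the start symbol.
FOLLOW(U): in Q'::=x U, the suffix after U is empty, so FOLLOW(U) ⊇ FOLLOW(Q') = {c, d}. Thus FOLLOW(U) = {$, c, d}.
FOLLOW(Q): in R::=d Q, the suffix after Q is empty, so FOLLOW(Q) ⊇ FOLLOW(R) = {c, d}; in R::=Q, the suffix after Q is empty, so FOLLOW(Q) ⊇ FOLLOW(R) = {c, d}; in U'::=Q d, Q is followed by d with FIRST {d}. Thus FOLLOW(Q) = {c, d}.
FOLLOW(Q'): in U::=Q' c c, Q' is followed by c c with FIRST {c}; in Q::=U' Q', the suffix after Q' is empty, so FOLLOW(Q') ⊇ FOLLOW(Q) = {c, d}. Thus FOLLOW(Q') = {c, d}.
FOLLOW(R): in Q'::=d R, the suffix after R is empty, so FOLLOW(R) ⊇ FOLLOW(Q') = {c, d}. Thus FOLLOW(R) = {c, d}.
FOLLOW(U'): in Q::=U' Q', U' is followed by Q' with FIRST {d, x}; in Q'::=U', the suffix after U' is empty, so FOLLOW(U') ⊇ FOLLOW(Q') = {c, d}. Thus FOLLOW(U') = {c, d, x}.

{c, d}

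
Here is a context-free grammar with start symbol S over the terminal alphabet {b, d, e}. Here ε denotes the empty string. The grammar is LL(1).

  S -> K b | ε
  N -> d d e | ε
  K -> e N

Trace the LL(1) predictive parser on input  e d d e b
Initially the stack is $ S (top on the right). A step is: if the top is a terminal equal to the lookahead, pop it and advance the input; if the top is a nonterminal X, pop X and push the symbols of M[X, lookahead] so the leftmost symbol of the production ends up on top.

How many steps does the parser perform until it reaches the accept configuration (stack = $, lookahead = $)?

8

     Stack      Input        Action
  1  $ S        e d d e b $  expand S -> K b
  2  $ b K      e d d e b $  expand K -> e N
  3  $ b N e    e d d e b $  match e
  4  $ b N      d d e b $    expand N -> d d e
  5  $ b e d d  d d e b $    match d
  6  $ b e d    d e b $      match d
  7  $ b e      e b $        match e
  8  $ b        b $          match b
Accept reached after 8 steps.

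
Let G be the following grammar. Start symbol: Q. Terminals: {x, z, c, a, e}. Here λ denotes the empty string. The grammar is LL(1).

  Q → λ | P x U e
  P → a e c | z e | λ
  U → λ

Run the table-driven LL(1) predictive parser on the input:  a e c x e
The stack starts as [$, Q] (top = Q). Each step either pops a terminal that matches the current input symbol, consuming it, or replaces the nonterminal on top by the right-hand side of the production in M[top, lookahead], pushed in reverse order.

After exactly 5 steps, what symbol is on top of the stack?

     Stack          Input        Action
  1  $ Q            a e c x e $  expand Q → P x U e
  2  $ e U x P      a e c x e $  expand P → a e c
  3  $ e U x c e a  a e c x e $  match a
  4  $ e U x c e    e c x e $    match e
  5  $ e U x c      c x e $      match c
Stack after step 5: $ e U x (top = x).

x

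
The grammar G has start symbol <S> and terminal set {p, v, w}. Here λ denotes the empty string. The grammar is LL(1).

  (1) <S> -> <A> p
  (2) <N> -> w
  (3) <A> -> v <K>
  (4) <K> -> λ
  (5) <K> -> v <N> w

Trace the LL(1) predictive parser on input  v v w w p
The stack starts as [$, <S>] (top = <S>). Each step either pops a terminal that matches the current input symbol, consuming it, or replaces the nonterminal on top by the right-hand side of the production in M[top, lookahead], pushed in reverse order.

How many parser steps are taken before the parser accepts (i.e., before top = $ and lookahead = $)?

9

step 1: stack=$ <S>  input=v v w w p $  — expand <S> -> <A> p
step 2: stack=$ p <A>  input=v v w w p $  — expand <A> -> v <K>
step 3: stack=$ p <K> v  input=v v w w p $  — match v
step 4: stack=$ p <K>  input=v w w p $  — expand <K> -> v <N> w
step 5: stack=$ p w <N> v  input=v w w p $  — match v
step 6: stack=$ p w <N>  input=w w p $  — expand <N> -> w
step 7: stack=$ p w w  input=w w p $  — match w
step 8: stack=$ p w  input=w p $  — match w
step 9: stack=$ p  input=p $  — match p
Accept reached after 9 steps.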